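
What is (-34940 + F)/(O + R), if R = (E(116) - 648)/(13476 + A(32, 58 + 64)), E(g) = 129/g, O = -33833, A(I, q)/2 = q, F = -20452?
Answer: 88157475840/53845971199 ≈ 1.6372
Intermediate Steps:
A(I, q) = 2*q
R = -75039/1591520 (R = (129/116 - 648)/(13476 + 2*(58 + 64)) = (129*(1/116) - 648)/(13476 + 2*122) = (129/116 - 648)/(13476 + 244) = -75039/116/13720 = -75039/116*1/13720 = -75039/1591520 ≈ -0.047149)
(-34940 + F)/(O + R) = (-34940 - 20452)/(-33833 - 75039/1591520) = -55392/(-53845971199/1591520) = -55392*(-1591520/53845971199) = 88157475840/53845971199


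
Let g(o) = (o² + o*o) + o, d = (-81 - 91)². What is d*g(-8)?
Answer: 3550080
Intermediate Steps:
d = 29584 (d = (-172)² = 29584)
g(o) = o + 2*o² (g(o) = (o² + o²) + o = 2*o² + o = o + 2*o²)
d*g(-8) = 29584*(-8*(1 + 2*(-8))) = 29584*(-8*(1 - 16)) = 29584*(-8*(-15)) = 29584*120 = 3550080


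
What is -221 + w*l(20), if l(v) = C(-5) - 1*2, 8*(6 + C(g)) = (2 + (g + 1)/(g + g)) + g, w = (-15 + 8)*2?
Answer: -2089/20 ≈ -104.45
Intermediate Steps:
w = -14 (w = -7*2 = -14)
C(g) = -23/4 + g/8 + (1 + g)/(16*g) (C(g) = -6 + ((2 + (g + 1)/(g + g)) + g)/8 = -6 + ((2 + (1 + g)/((2*g))) + g)/8 = -6 + ((2 + (1 + g)*(1/(2*g))) + g)/8 = -6 + ((2 + (1 + g)/(2*g)) + g)/8 = -6 + (2 + g + (1 + g)/(2*g))/8 = -6 + (¼ + g/8 + (1 + g)/(16*g)) = -23/4 + g/8 + (1 + g)/(16*g))
l(v) = -333/40 (l(v) = (1/16)*(1 - 5*(-91 + 2*(-5)))/(-5) - 1*2 = (1/16)*(-⅕)*(1 - 5*(-91 - 10)) - 2 = (1/16)*(-⅕)*(1 - 5*(-101)) - 2 = (1/16)*(-⅕)*(1 + 505) - 2 = (1/16)*(-⅕)*506 - 2 = -253/40 - 2 = -333/40)
-221 + w*l(20) = -221 - 14*(-333/40) = -221 + 2331/20 = -2089/20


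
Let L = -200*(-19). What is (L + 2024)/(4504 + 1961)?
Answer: 5824/6465 ≈ 0.90085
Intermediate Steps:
L = 3800
(L + 2024)/(4504 + 1961) = (3800 + 2024)/(4504 + 1961) = 5824/6465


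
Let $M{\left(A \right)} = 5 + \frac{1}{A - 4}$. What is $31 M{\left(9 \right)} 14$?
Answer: $\frac{11284}{5} \approx 2256.8$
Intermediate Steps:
$M{\left(A \right)} = 5 + \frac{1}{-4 + A}$
$31 M{\left(9 \right)} 14 = 31 \frac{-19 + 5 \cdot 9}{-4 + 9} \cdot 14 = 31 \frac{-19 + 45}{5} \cdot 14 = 31 \cdot \frac{1}{5} \cdot 26 \cdot 14 = 31 \cdot \frac{26}{5} \cdot 14 = \frac{806}{5} \cdot 14 = \frac{11284}{5}$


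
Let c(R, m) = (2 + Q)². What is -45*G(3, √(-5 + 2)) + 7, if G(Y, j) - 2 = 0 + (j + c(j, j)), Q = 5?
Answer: -2288 - 45*I*√3 ≈ -2288.0 - 77.942*I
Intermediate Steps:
c(R, m) = 49 (c(R, m) = (2 + 5)² = 7² = 49)
G(Y, j) = 51 + j (G(Y, j) = 2 + (0 + (j + 49)) = 2 + (0 + (49 + j)) = 2 + (49 + j) = 51 + j)
-45*G(3, √(-5 + 2)) + 7 = -45*(51 + √(-5 + 2)) + 7 = -45*(51 + √(-3)) + 7 = -45*(51 + I*√3) + 7 = (-2295 - 45*I*√3) + 7 = -2288 - 45*I*√3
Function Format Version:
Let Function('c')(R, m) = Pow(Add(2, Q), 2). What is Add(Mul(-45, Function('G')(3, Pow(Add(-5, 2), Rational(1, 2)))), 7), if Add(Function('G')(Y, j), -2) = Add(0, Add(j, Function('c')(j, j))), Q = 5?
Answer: Add(-2288, Mul(-45, I, Pow(3, Rational(1, 2)))) ≈ Add(-2288.0, Mul(-77.942, I))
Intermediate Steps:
Function('c')(R, m) = 49 (Function('c')(R, m) = Pow(Add(2, 5), 2) = Pow(7, 2) = 49)
Function('G')(Y, j) = Add(51, j) (Function('G')(Y, j) = Add(2, Add(0, Add(j, 49))) = Add(2, Add(0, Add(49, j))) = Add(2, Add(49, j)) = Add(51, j))
Add(Mul(-45, Function('G')(3, Pow(Add(-5, 2), Rational(1, 2)))), 7) = Add(Mul(-45, Add(51, Pow(Add(-5, 2), Rational(1, 2)))), 7) = Add(Mul(-45, Add(51, Pow(-3, Rational(1, 2)))), 7) = Add(Mul(-45, Add(51, Mul(I, Pow(3, Rational(1, 2))))), 7) = Add(Add(-2295, Mul(-45, I, Pow(3, Rational(1, 2)))), 7) = Add(-2288, Mul(-45, I, Pow(3, Rational(1, 2))))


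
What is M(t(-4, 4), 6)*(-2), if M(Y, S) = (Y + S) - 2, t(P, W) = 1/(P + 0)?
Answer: -15/2 ≈ -7.5000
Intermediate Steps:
t(P, W) = 1/P
M(Y, S) = -2 + S + Y (M(Y, S) = (S + Y) - 2 = -2 + S + Y)
M(t(-4, 4), 6)*(-2) = (-2 + 6 + 1/(-4))*(-2) = (-2 + 6 - ¼)*(-2) = (15/4)*(-2) = -15/2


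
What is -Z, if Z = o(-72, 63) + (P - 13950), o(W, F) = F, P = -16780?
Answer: 30667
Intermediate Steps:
Z = -30667 (Z = 63 + (-16780 - 13950) = 63 - 30730 = -30667)
-Z = -1*(-30667) = 30667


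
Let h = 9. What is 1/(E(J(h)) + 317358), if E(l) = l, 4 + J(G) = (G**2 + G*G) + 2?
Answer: 1/317518 ≈ 3.1494e-6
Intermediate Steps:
J(G) = -2 + 2*G**2 (J(G) = -4 + ((G**2 + G*G) + 2) = -4 + ((G**2 + G**2) + 2) = -4 + (2*G**2 + 2) = -4 + (2 + 2*G**2) = -2 + 2*G**2)
1/(E(J(h)) + 317358) = 1/((-2 + 2*9**2) + 317358) = 1/((-2 + 2*81) + 317358) = 1/((-2 + 162) + 317358) = 1/(160 + 317358) = 1/317518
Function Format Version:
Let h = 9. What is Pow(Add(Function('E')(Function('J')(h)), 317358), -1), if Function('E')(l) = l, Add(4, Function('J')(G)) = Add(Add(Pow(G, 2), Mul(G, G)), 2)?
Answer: Rational(1, 317518) ≈ 3.1494e-6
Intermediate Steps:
Function('J')(G) = Add(-2, Mul(2, Pow(G, 2))) (Function('J')(G) = Add(-4, Add(Add(Pow(G, 2), Mul(G, G)), 2)) = Add(-4, Add(Add(Pow(G, 2), Pow(G, 2)), 2)) = Add(-4, Add(Mul(2, Pow(G, 2)), 2)) = Add(-4, Add(2, Mul(2, Pow(G, 2)))) = Add(-2, Mul(2, Pow(G, 2))))
Pow(Add(Function('E')(Function('J')(h)), 317358), -1) = Pow(Add(Add(-2, Mul(2, Pow(9, 2))), 317358), -1) = Pow(Add(Add(-2, Mul(2, 81)), 317358), -1) = Pow(Add(Add(-2, 162), 317358), -1) = Pow(Add(160, 317358), -1) = Pow(317518, -1) = Rational(1, 317518)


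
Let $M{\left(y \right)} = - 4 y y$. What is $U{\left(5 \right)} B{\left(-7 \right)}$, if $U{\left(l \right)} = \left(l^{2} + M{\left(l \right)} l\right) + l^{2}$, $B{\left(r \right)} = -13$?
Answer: $5850$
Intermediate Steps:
$M{\left(y \right)} = - 4 y^{2}$
$U{\left(l \right)} = - 4 l^{3} + 2 l^{2}$ ($U{\left(l \right)} = \left(l^{2} + - 4 l^{2} l\right) + l^{2} = \left(l^{2} - 4 l^{3}\right) + l^{2} = - 4 l^{3} + 2 l^{2}$)
$U{\left(5 \right)} B{\left(-7 \right)} = 5^{2} \left(2 - 20\right) \left(-13\right) = 25 \left(2 - 20\right) \left(-13\right) = 25 \left(-18\right) \left(-13\right) = \left(-450\right) \left(-13\right) = 5850$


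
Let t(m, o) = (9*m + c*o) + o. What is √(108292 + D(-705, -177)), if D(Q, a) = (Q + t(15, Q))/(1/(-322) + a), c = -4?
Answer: √14070025192990/11399 ≈ 329.06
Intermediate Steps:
t(m, o) = -3*o + 9*m (t(m, o) = (9*m - 4*o) + o = (-4*o + 9*m) + o = -3*o + 9*m)
D(Q, a) = (135 - 2*Q)/(-1/322 + a) (D(Q, a) = (Q + (-3*Q + 9*15))/(1/(-322) + a) = (Q + (-3*Q + 135))/(-1/322 + a) = (Q + (135 - 3*Q))/(-1/322 + a) = (135 - 2*Q)/(-1/322 + a))
√(108292 + D(-705, -177)) = √(108292 + 322*(135 - 2*(-705))/(-1 + 322*(-177))) = √(108292 + 322*(135 + 1410)/(-1 - 56994)) = √(108292 + 322*1545/(-56995)) = √(108292 + 322*(-1/56995)*1545) = √(108292 - 99498/11399) = √(1234321010/11399) = √14070025192990/11399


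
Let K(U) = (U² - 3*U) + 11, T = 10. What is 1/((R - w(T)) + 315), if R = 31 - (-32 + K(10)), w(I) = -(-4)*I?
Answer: 1/257 ≈ 0.0038911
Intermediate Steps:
K(U) = 11 + U² - 3*U
w(I) = 4*I
R = -18 (R = 31 - (-32 + (11 + 10² - 3*10)) = 31 - (-32 + (11 + 100 - 30)) = 31 - (-32 + 81) = 31 - 1*49 = 31 - 49 = -18)
1/((R - w(T)) + 315) = 1/((-18 - 4*10) + 315) = 1/((-18 - 1*40) + 315) = 1/((-18 - 40) + 315) = 1/(-58 + 315) = 1/257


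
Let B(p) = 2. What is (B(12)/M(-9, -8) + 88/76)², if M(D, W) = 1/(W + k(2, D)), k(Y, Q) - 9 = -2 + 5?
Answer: 30276/361 ≈ 83.867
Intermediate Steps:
k(Y, Q) = 12 (k(Y, Q) = 9 + (-2 + 5) = 9 + 3 = 12)
M(D, W) = 1/(12 + W) (M(D, W) = 1/(W + 12) = 1/(12 + W))
(B(12)/M(-9, -8) + 88/76)² = (2/(1/(12 - 8)) + 88/76)² = (2/(1/4) + 88*(1/76))² = (2/(¼) + 22/19)² = (2*4 + 22/19)² = (8 + 22/19)² = (174/19)² = 30276/361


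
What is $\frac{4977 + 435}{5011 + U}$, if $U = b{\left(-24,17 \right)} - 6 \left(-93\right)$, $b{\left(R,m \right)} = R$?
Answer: $\frac{5412}{5545} \approx 0.97601$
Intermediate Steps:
$U = 534$ ($U = -24 - 6 \left(-93\right) = -24 - -558 = -24 + 558 = 534$)
$\frac{4977 + 435}{5011 + U} = \frac{4977 + 435}{5011 + 534} = \frac{5412}{5545}$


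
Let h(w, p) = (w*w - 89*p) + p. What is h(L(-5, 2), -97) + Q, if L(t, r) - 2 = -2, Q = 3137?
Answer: 11673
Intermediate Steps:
L(t, r) = 0 (L(t, r) = 2 - 2 = 0)
h(w, p) = w**2 - 88*p (h(w, p) = (w**2 - 89*p) + p = w**2 - 88*p)
h(L(-5, 2), -97) + Q = (0**2 - 88*(-97)) + 3137 = (0 + 8536) + 3137 = 8536 + 3137 = 11673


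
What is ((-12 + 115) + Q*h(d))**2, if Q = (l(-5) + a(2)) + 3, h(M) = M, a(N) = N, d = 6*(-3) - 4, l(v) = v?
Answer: 10609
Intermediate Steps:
d = -22 (d = -18 - 4 = -22)
Q = 0 (Q = (-5 + 2) + 3 = -3 + 3 = 0)
((-12 + 115) + Q*h(d))**2 = ((-12 + 115) + 0*(-22))**2 = (103 + 0)**2 = 103**2 = 10609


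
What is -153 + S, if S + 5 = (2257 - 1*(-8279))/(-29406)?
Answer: -776114/4901 ≈ -158.36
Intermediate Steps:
S = -26261/4901 (S = -5 + (2257 - 1*(-8279))/(-29406) = -5 + (2257 + 8279)*(-1/29406) = -5 + 10536*(-1/29406) = -5 - 1756/4901 = -26261/4901 ≈ -5.3583)
-153 + S = -153 - 26261/4901 = -776114/4901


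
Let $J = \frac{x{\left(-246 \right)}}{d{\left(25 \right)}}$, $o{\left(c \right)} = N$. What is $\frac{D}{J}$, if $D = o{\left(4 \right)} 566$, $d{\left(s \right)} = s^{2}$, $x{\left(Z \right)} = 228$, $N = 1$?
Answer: $\frac{176875}{114} \approx 1551.5$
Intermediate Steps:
$o{\left(c \right)} = 1$
$D = 566$ ($D = 1 \cdot 566 = 566$)
$J = \frac{228}{625}$ ($J = \frac{228}{25^{2}} = \frac{228}{625} \approx 0.3648$)
$\frac{D}{J} = \frac{566}{\frac{228}{625}} = 566 \cdot \frac{625}{228} = \frac{176875}{114}$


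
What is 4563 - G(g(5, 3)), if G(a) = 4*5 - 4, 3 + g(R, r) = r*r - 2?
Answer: 4547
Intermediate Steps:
g(R, r) = -5 + r**2 (g(R, r) = -3 + (r*r - 2) = -3 + (r**2 - 2) = -3 + (-2 + r**2) = -5 + r**2)
G(a) = 16 (G(a) = 20 - 4 = 16)
4563 - G(g(5, 3)) = 4563 - 1*16 = 4563 - 16 = 4547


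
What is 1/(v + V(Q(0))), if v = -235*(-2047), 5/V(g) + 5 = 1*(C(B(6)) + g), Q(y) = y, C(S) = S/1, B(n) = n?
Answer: 1/481050 ≈ 2.0788e-6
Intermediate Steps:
C(S) = S (C(S) = S*1 = S)
V(g) = 5/(1 + g) (V(g) = 5/(-5 + 1*(6 + g)) = 5/(-5 + (6 + g)) = 5/(1 + g))
v = 481045
1/(v + V(Q(0))) = 1/(481045 + 5/(1 + 0)) = 1/(481045 + 5/1) = 1/(481045 + 5*1) = 1/(481045 + 5) = 1/481050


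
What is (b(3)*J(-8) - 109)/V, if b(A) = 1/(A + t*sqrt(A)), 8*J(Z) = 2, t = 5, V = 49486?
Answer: -9593/4354768 + 5*sqrt(3)/13064304 ≈ -0.0022022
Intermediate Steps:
J(Z) = 1/4 (J(Z) = (1/8)*2 = 1/4)
b(A) = 1/(A + 5*sqrt(A))
(b(3)*J(-8) - 109)/V = ((1/4)/(3 + 5*sqrt(3)) - 109)/49486 = (1/(4*(3 + 5*sqrt(3))) - 109)*(1/49486) = (-109 + 1/(4*(3 + 5*sqrt(3))))*(1/49486) = -1/454 + 1/(197944*(3 + 5*sqrt(3)))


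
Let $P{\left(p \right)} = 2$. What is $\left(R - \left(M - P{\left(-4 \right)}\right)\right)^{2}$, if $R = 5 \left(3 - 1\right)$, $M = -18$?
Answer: $900$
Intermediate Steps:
$R = 10$ ($R = 5 \cdot 2 = 10$)
$\left(R - \left(M - P{\left(-4 \right)}\right)\right)^{2} = \left(10 + \left(2 - -18\right)\right)^{2} = \left(10 + \left(2 + 18\right)\right)^{2} = \left(10 + 20\right)^{2} = 30^{2} = 900$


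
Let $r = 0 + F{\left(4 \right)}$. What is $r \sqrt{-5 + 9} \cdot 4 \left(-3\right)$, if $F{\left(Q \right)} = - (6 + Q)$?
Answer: $240$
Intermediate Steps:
$F{\left(Q \right)} = -6 - Q$
$r = -10$ ($r = 0 - 10 = -10$)
$r \sqrt{-5 + 9} \cdot 4 \left(-3\right) = - 10 \sqrt{-5 + 9} \cdot 4 \left(-3\right) = - 10 \sqrt{4} \left(-12\right) = \left(-10\right) 2 \left(-12\right) = \left(-20\right) \left(-12\right) = 240$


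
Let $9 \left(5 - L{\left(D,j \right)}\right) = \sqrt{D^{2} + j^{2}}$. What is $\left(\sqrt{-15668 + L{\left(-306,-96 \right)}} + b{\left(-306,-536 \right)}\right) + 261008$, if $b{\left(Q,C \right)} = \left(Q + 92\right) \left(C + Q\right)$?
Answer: $441196 + \frac{\sqrt{-140967 - 6 \sqrt{2857}}}{3} \approx 4.412 \cdot 10^{5} + 125.29 i$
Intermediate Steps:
$L{\left(D,j \right)} = 5 - \frac{\sqrt{D^{2} + j^{2}}}{9}$
$b{\left(Q,C \right)} = \left(92 + Q\right) \left(C + Q\right)$
$\left(\sqrt{-15668 + L{\left(-306,-96 \right)}} + b{\left(-306,-536 \right)}\right) + 261008 = \left(\sqrt{-15668 + \left(5 - \frac{\sqrt{\left(-306\right)^{2} + \left(-96\right)^{2}}}{9}\right)} + \left(\left(-306\right)^{2} + 92 \left(-536\right) + 92 \left(-306\right) - -164016\right)\right) + 261008 = \left(\sqrt{-15668 + \left(5 - \frac{\sqrt{93636 + 9216}}{9}\right)} + \left(93636 - 49312 - 28152 + 164016\right)\right) + 261008 = \left(\sqrt{-15668 + \left(5 - \frac{\sqrt{102852}}{9}\right)} + 180188\right) + 261008 = \left(\sqrt{-15668 + \left(5 - \frac{6 \sqrt{2857}}{9}\right)} + 180188\right) + 261008 = \left(\sqrt{-15668 + \left(5 - \frac{2 \sqrt{2857}}{3}\right)} + 180188\right) + 261008 = \left(\sqrt{-15663 - \frac{2 \sqrt{2857}}{3}} + 180188\right) + 261008 = \left(180188 + \sqrt{-15663 - \frac{2 \sqrt{2857}}{3}}\right) + 261008 = 441196 + \sqrt{-15663 - \frac{2 \sqrt{2857}}{3}}$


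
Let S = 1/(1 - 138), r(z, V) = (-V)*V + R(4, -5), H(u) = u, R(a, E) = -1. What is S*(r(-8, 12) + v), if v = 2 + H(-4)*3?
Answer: 155/137 ≈ 1.1314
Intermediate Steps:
r(z, V) = -1 - V**2 (r(z, V) = (-V)*V - 1 = -V**2 - 1 = -1 - V**2)
S = -1/137 (S = 1/(-137) = -1/137 ≈ -0.0072993)
v = -10 (v = 2 - 4*3 = 2 - 12 = -10)
S*(r(-8, 12) + v) = -((-1 - 1*12**2) - 10)/137 = -((-1 - 1*144) - 10)/137 = -((-1 - 144) - 10)/137 = -(-145 - 10)/137 = -1/137*(-155) = 155/137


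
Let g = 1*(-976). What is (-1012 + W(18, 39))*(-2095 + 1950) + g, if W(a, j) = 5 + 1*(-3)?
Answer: 145474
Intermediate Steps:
W(a, j) = 2 (W(a, j) = 5 - 3 = 2)
g = -976
(-1012 + W(18, 39))*(-2095 + 1950) + g = (-1012 + 2)*(-2095 + 1950) - 976 = -1010*(-145) - 976 = 146450 - 976 = 145474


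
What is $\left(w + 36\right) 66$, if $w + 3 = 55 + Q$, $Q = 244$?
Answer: $21912$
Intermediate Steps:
$w = 296$ ($w = -3 + \left(55 + 244\right) = -3 + 299 = 296$)
$\left(w + 36\right) 66 = \left(296 + 36\right) 66 = 332 \cdot 66 = 21912$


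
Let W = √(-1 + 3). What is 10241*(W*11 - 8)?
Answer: -81928 + 112651*√2 ≈ 77385.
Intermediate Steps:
W = √2 ≈ 1.4142
10241*(W*11 - 8) = 10241*(√2*11 - 8) = 10241*(11*√2 - 8) = 10241*(-8 + 11*√2) = -81928 + 112651*√2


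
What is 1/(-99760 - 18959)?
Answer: -1/118719 ≈ -8.4232e-6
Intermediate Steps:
1/(-99760 - 18959) = 1/(-118719) = -1/118719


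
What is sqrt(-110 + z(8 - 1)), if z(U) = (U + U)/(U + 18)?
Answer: 12*I*sqrt(19)/5 ≈ 10.461*I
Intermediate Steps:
z(U) = 2*U/(18 + U) (z(U) = (2*U)/(18 + U) = 2*U/(18 + U))
sqrt(-110 + z(8 - 1)) = sqrt(-110 + 2*(8 - 1)/(18 + (8 - 1))) = sqrt(-110 + 2*7/(18 + 7)) = sqrt(-110 + 2*7/25) = sqrt(-110 + 2*7*(1/25)) = sqrt(-110 + 14/25) = sqrt(-2736/25) = 12*I*sqrt(19)/5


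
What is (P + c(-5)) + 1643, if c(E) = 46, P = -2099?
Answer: -410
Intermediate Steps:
(P + c(-5)) + 1643 = (-2099 + 46) + 1643 = -2053 + 1643 = -410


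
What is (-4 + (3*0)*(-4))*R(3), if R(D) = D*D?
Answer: -36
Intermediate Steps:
R(D) = D**2
(-4 + (3*0)*(-4))*R(3) = (-4 + (3*0)*(-4))*3**2 = (-4 + 0*(-4))*9 = (-4 + 0)*9 = -4*9 = -36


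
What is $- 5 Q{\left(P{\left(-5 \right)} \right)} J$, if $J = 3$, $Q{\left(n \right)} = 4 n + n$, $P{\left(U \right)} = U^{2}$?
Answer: $-1875$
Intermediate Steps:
$Q{\left(n \right)} = 5 n$
$- 5 Q{\left(P{\left(-5 \right)} \right)} J = - 5 \cdot 5 \left(-5\right)^{2} \cdot 3 = - 5 \cdot 5 \cdot 25 \cdot 3 = \left(-5\right) 125 \cdot 3 = \left(-625\right) 3 = -1875$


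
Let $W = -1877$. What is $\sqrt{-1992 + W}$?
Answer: $i \sqrt{3869} \approx 62.201 i$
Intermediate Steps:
$\sqrt{-1992 + W} = \sqrt{-1992 - 1877} = \sqrt{-3869} = i \sqrt{3869}$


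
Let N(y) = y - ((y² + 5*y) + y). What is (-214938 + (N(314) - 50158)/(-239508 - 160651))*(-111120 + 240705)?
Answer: -11145505398040530/400159 ≈ -2.7853e+10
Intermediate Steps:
N(y) = -y² - 5*y (N(y) = y - (y² + 6*y) = y + (-y² - 6*y) = -y² - 5*y)
(-214938 + (N(314) - 50158)/(-239508 - 160651))*(-111120 + 240705) = (-214938 + (-1*314*(5 + 314) - 50158)/(-239508 - 160651))*(-111120 + 240705) = (-214938 + (-1*314*319 - 50158)/(-400159))*129585 = (-214938 + (-100166 - 50158)*(-1/400159))*129585 = (-214938 - 150324*(-1/400159))*129585 = (-214938 + 150324/400159)*129585 = -86009224818/400159*129585 = -11145505398040530/400159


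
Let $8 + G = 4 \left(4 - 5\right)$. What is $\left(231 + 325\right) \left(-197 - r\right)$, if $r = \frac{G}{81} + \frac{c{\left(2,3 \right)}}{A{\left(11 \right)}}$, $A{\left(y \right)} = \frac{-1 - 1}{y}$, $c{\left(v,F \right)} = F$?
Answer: $- \frac{2707442}{27} \approx -1.0028 \cdot 10^{5}$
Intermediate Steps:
$G = -12$ ($G = -8 + 4 \left(4 - 5\right) = -8 + 4 \left(-1\right) = -8 - 4 = -12$)
$A{\left(y \right)} = - \frac{2}{y}$ ($A{\left(y \right)} = \frac{-1 - 1}{y} = - \frac{2}{y}$)
$r = - \frac{899}{54}$ ($r = - \frac{12}{81} + \frac{3}{\left(-2\right) \frac{1}{11}} = \left(-12\right) \frac{1}{81} + \frac{3}{\left(-2\right) \frac{1}{11}} = - \frac{4}{27} + \frac{3}{- \frac{2}{11}} = - \frac{4}{27} + 3 \left(- \frac{11}{2}\right) = - \frac{4}{27} - \frac{33}{2} = - \frac{899}{54} \approx -16.648$)
$\left(231 + 325\right) \left(-197 - r\right) = \left(231 + 325\right) \left(-197 - - \frac{899}{54}\right) = 556 \left(-197 + \frac{899}{54}\right) = 556 \left(- \frac{9739}{54}\right) = - \frac{2707442}{27}$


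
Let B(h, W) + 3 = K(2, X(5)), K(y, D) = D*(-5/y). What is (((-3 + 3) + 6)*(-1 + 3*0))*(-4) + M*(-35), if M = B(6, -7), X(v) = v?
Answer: 1133/2 ≈ 566.50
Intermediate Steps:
K(y, D) = -5*D/y
B(h, W) = -31/2 (B(h, W) = -3 - 5*5/2 = -3 - 5*5*½ = -3 - 25/2 = -31/2)
M = -31/2 ≈ -15.500
(((-3 + 3) + 6)*(-1 + 3*0))*(-4) + M*(-35) = (((-3 + 3) + 6)*(-1 + 3*0))*(-4) - 31/2*(-35) = ((0 + 6)*(-1 + 0))*(-4) + 1085/2 = (6*(-1))*(-4) + 1085/2 = -6*(-4) + 1085/2 = 24 + 1085/2 = 1133/2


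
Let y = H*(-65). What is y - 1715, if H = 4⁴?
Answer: -18355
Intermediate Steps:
H = 256
y = -16640 (y = 256*(-65) = -16640)
y - 1715 = -16640 - 1715 = -18355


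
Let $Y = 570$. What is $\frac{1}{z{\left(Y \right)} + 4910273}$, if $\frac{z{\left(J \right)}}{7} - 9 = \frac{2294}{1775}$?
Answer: $\frac{1775}{8715862458} \approx 2.0365 \cdot 10^{-7}$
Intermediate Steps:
$z{\left(J \right)} = \frac{127883}{1775}$ ($z{\left(J \right)} = 63 + 7 \cdot \frac{2294}{1775} = 63 + \frac{16058}{1775} = \frac{127883}{1775}$)
$\frac{1}{z{\left(Y \right)} + 4910273} = \frac{1}{\frac{127883}{1775} + 4910273} = \frac{1}{\frac{8715862458}{1775}} = \frac{1775}{8715862458}$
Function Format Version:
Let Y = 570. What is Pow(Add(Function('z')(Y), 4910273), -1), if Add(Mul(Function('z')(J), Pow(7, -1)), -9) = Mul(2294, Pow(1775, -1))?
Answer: Rational(1775, 8715862458) ≈ 2.0365e-7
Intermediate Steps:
Function('z')(J) = Rational(127883, 1775) (Function('z')(J) = Add(63, Mul(7, Mul(2294, Pow(1775, -1)))) = Add(63, Mul(7, Mul(2294, Rational(1, 1775)))) = Add(63, Mul(7, Rational(2294, 1775))) = Add(63, Rational(16058, 1775)) = Rational(127883, 1775))
Pow(Add(Function('z')(Y), 4910273), -1) = Pow(Add(Rational(127883, 1775), 4910273), -1) = Pow(Rational(8715862458, 1775), -1) = Rational(1775, 8715862458)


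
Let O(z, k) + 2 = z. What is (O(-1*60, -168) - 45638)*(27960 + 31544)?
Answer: -2719332800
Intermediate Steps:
O(z, k) = -2 + z
(O(-1*60, -168) - 45638)*(27960 + 31544) = ((-2 - 1*60) - 45638)*(27960 + 31544) = ((-2 - 60) - 45638)*59504 = (-62 - 45638)*59504 = -45700*59504 = -2719332800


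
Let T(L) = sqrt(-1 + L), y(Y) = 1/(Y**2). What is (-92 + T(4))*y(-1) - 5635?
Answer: -5727 + sqrt(3) ≈ -5725.3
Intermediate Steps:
y(Y) = Y**(-2)
(-92 + T(4))*y(-1) - 5635 = (-92 + sqrt(-1 + 4))/(-1)**2 - 5635 = (-92 + sqrt(3))*1 - 5635 = (-92 + sqrt(3)) - 5635 = -5727 + sqrt(3)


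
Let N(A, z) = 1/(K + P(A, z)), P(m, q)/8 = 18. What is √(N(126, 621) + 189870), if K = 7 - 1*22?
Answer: √3159626799/129 ≈ 435.74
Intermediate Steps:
P(m, q) = 144 (P(m, q) = 8*18 = 144)
K = -15 (K = 7 - 22 = -15)
N(A, z) = 1/129 (N(A, z) = 1/(-15 + 144) = 1/129)
√(N(126, 621) + 189870) = √(1/129 + 189870) = √(24493231/129) = √3159626799/129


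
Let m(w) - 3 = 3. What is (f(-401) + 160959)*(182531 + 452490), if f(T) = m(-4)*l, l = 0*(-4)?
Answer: 102212345139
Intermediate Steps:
l = 0
m(w) = 6 (m(w) = 3 + 3 = 6)
f(T) = 0 (f(T) = 6*0 = 0)
(f(-401) + 160959)*(182531 + 452490) = (0 + 160959)*(182531 + 452490) = 160959*635021 = 102212345139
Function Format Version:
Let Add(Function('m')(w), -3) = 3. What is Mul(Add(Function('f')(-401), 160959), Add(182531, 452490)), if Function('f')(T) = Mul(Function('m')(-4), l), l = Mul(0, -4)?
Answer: 102212345139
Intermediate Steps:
l = 0
Function('m')(w) = 6 (Function('m')(w) = Add(3, 3) = 6)
Function('f')(T) = 0 (Function('f')(T) = Mul(6, 0) = 0)
Mul(Add(Function('f')(-401), 160959), Add(182531, 452490)) = Mul(Add(0, 160959), Add(182531, 452490)) = Mul(160959, 635021) = 102212345139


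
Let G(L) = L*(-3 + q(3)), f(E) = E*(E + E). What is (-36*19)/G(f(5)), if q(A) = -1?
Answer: 171/50 ≈ 3.4200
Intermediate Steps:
f(E) = 2*E² (f(E) = E*(2*E) = 2*E²)
G(L) = -4*L (G(L) = L*(-3 - 1) = L*(-4) = -4*L)
(-36*19)/G(f(5)) = (-36*19)/((-8*5²)) = -684/((-8*25)) = -684/((-4*50)) = -684/(-200) = -684*(-1/200) = 171/50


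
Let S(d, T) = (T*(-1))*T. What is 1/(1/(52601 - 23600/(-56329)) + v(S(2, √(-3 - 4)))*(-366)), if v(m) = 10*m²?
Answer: -2962985329/531381788846531 ≈ -5.5760e-6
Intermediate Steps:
S(d, T) = -T² (S(d, T) = (-T)*T = -T²)
1/(1/(52601 - 23600/(-56329)) + v(S(2, √(-3 - 4)))*(-366)) = 1/(1/(52601 - 23600/(-56329)) + (10*(-(√(-3 - 4))²)²)*(-366)) = 1/(1/(52601 - 23600*(-1/56329)) + (10*(-(√(-7))²)²)*(-366)) = 1/(1/(52601 + 23600/56329) + (10*(-(I*√7)²)²)*(-366)) = 1/(1/(2962985329/56329) + (10*(-1*(-7))²)*(-366)) = 1/(56329/2962985329 + (10*7²)*(-366)) = 1/(56329/2962985329 + (10*49)*(-366)) = 1/(56329/2962985329 + 490*(-366)) = 1/(56329/2962985329 - 179340) = 1/(-531381788846531/2962985329) = -2962985329/531381788846531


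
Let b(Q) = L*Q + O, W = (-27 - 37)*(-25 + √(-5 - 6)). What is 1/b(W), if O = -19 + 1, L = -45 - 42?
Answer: -23203/3287113398 - 464*I*√11/1643556699 ≈ -7.0588e-6 - 9.3633e-7*I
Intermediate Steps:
L = -87
O = -18
W = 1600 - 64*I*√11 (W = -64*(-25 + √(-11)) = -64*(-25 + I*√11) = 1600 - 64*I*√11 ≈ 1600.0 - 212.26*I)
b(Q) = -18 - 87*Q (b(Q) = -87*Q - 18 = -18 - 87*Q)
1/b(W) = 1/(-18 - 87*(1600 - 64*I*√11)) = 1/(-18 + (-139200 + 5568*I*√11)) = 1/(-139218 + 5568*I*√11)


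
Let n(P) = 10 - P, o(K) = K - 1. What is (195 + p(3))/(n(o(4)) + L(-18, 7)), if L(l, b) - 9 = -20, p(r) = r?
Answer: -99/2 ≈ -49.500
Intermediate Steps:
o(K) = -1 + K
L(l, b) = -11 (L(l, b) = 9 - 20 = -11)
(195 + p(3))/(n(o(4)) + L(-18, 7)) = (195 + 3)/((10 - (-1 + 4)) - 11) = 198/((10 - 1*3) - 11) = 198/((10 - 3) - 11) = 198/(7 - 11) = 198/(-4) = 198*(-¼) = -99/2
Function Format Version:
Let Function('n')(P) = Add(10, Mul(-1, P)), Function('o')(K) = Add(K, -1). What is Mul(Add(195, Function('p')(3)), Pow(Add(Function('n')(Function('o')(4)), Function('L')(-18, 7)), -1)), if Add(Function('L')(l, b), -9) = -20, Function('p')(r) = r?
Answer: Rational(-99, 2) ≈ -49.500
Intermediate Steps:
Function('o')(K) = Add(-1, K)
Function('L')(l, b) = -11 (Function('L')(l, b) = Add(9, -20) = -11)
Mul(Add(195, Function('p')(3)), Pow(Add(Function('n')(Function('o')(4)), Function('L')(-18, 7)), -1)) = Mul(Add(195, 3), Pow(Add(Add(10, Mul(-1, Add(-1, 4))), -11), -1)) = Mul(198, Pow(Add(Add(10, Mul(-1, 3)), -11), -1)) = Mul(198, Pow(Add(Add(10, -3), -11), -1)) = Mul(198, Pow(Add(7, -11), -1)) = Mul(198, Pow(-4, -1)) = Mul(198, Rational(-1, 4)) = Rational(-99, 2)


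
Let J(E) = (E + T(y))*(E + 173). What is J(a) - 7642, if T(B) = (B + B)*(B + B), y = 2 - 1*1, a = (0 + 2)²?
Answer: -6226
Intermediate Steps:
a = 4 (a = 2² = 4)
y = 1 (y = 2 - 1 = 1)
T(B) = 4*B² (T(B) = (2*B)*(2*B) = 4*B²)
J(E) = (4 + E)*(173 + E) (J(E) = (E + 4*1²)*(E + 173) = (E + 4*1)*(173 + E) = (E + 4)*(173 + E) = (4 + E)*(173 + E))
J(a) - 7642 = (692 + 4² + 177*4) - 7642 = (692 + 16 + 708) - 7642 = 1416 - 7642 = -6226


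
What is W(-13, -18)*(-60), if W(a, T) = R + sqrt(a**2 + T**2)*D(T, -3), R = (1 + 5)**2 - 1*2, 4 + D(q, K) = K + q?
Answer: -2040 + 1500*sqrt(493) ≈ 31265.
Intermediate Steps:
D(q, K) = -4 + K + q (D(q, K) = -4 + (K + q) = -4 + K + q)
R = 34 (R = 6**2 - 2 = 36 - 2 = 34)
W(a, T) = 34 + sqrt(T**2 + a**2)*(-7 + T) (W(a, T) = 34 + sqrt(a**2 + T**2)*(-4 - 3 + T) = 34 + sqrt(T**2 + a**2)*(-7 + T))
W(-13, -18)*(-60) = (34 + sqrt((-18)**2 + (-13)**2)*(-7 - 18))*(-60) = (34 + sqrt(324 + 169)*(-25))*(-60) = (34 + sqrt(493)*(-25))*(-60) = (34 - 25*sqrt(493))*(-60) = -2040 + 1500*sqrt(493)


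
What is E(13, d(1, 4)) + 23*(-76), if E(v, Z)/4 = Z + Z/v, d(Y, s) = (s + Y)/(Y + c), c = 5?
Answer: -68032/39 ≈ -1744.4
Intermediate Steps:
d(Y, s) = (Y + s)/(5 + Y) (d(Y, s) = (s + Y)/(Y + 5) = (Y + s)/(5 + Y))
E(v, Z) = 4*Z + 4*Z/v (E(v, Z) = 4*(Z + Z/v) = 4*Z + 4*Z/v)
E(13, d(1, 4)) + 23*(-76) = 4*((1 + 4)/(5 + 1))*(1 + 13)/13 + 23*(-76) = 4*(5/6)*(1/13)*14 - 1748 = 4*((⅙)*5)*(1/13)*14 - 1748 = 4*(⅚)*(1/13)*14 - 1748 = 140/39 - 1748 = -68032/39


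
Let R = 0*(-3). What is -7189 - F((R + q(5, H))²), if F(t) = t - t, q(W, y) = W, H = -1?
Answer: -7189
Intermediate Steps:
R = 0
F(t) = 0
-7189 - F((R + q(5, H))²) = -7189 - 1*0 = -7189 + 0 = -7189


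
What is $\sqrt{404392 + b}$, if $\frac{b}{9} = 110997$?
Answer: $\sqrt{1403365} \approx 1184.6$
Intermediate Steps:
$b = 998973$ ($b = 9 \cdot 110997 = 998973$)
$\sqrt{404392 + b} = \sqrt{404392 + 998973} = \sqrt{1403365}$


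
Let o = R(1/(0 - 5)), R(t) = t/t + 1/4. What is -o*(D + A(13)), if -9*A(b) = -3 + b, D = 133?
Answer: -5935/36 ≈ -164.86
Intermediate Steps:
A(b) = 1/3 - b/9 (A(b) = -(-3 + b)/9 = 1/3 - b/9)
R(t) = 5/4 (R(t) = 1 + 1*(1/4) = 1 + 1/4 = 5/4)
o = 5/4 ≈ 1.2500
-o*(D + A(13)) = -5*(133 + (1/3 - 1/9*13))/4 = -5*(133 + (1/3 - 13/9))/4 = -5*(133 - 10/9)/4 = -5*1187/(4*9) = -1*5935/36 = -5935/36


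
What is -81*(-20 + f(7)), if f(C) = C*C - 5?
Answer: -1944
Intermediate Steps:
f(C) = -5 + C² (f(C) = C² - 5 = -5 + C²)
-81*(-20 + f(7)) = -81*(-20 + (-5 + 7²)) = -81*(-20 + (-5 + 49)) = -81*(-20 + 44) = -81*24 = -1944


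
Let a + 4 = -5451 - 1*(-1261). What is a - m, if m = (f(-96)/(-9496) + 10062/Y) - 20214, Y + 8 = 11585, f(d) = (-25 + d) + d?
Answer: 587021238293/36645064 ≈ 16019.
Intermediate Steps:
a = -4194 (a = -4 + (-5451 - 1*(-1261)) = -4 + (-5451 + 1261) = -4 - 4190 = -4194)
f(d) = -25 + 2*d
Y = 11577 (Y = -8 + 11585 = 11577)
m = -740710636709/36645064 (m = ((-25 + 2*(-96))/(-9496) + 10062/11577) - 20214 = ((-25 - 192)*(-1/9496) + 10062*(1/11577)) - 20214 = (-217*(-1/9496) + 3354/3859) - 20214 = (217/9496 + 3354/3859) - 20214 = 32686987/36645064 - 20214 = -740710636709/36645064 ≈ -20213.)
a - m = -4194 - 1*(-740710636709/36645064) = -4194 + 740710636709/36645064 = 587021238293/36645064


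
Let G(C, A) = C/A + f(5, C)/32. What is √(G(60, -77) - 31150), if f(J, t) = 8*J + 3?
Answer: I*√11819840186/616 ≈ 176.49*I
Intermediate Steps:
f(J, t) = 3 + 8*J
G(C, A) = 43/32 + C/A (G(C, A) = C/A + (3 + 8*5)/32 = C/A + (3 + 40)*(1/32) = C/A + 43*(1/32) = C/A + 43/32 = 43/32 + C/A)
√(G(60, -77) - 31150) = √((43/32 + 60/(-77)) - 31150) = √((43/32 + 60*(-1/77)) - 31150) = √((43/32 - 60/77) - 31150) = √(1391/2464 - 31150) = √(-76752209/2464) = I*√11819840186/616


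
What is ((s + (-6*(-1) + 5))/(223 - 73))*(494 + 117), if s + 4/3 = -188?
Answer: -65377/90 ≈ -726.41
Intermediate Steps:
s = -568/3 (s = -4/3 - 188 = -568/3 ≈ -189.33)
((s + (-6*(-1) + 5))/(223 - 73))*(494 + 117) = ((-568/3 + (-6*(-1) + 5))/(223 - 73))*(494 + 117) = ((-568/3 + (6 + 5))/150)*611 = ((-568/3 + 11)*(1/150))*611 = -535/3*1/150*611 = -107/90*611 = -65377/90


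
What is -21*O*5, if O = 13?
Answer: -1365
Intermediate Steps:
-21*O*5 = -21*13*5 = -273*5 = -1365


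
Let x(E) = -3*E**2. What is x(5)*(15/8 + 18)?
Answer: -11925/8 ≈ -1490.6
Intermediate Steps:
x(5)*(15/8 + 18) = (-3*5**2)*(15/8 + 18) = (-3*25)*(15*(1/8) + 18) = -75*(15/8 + 18) = -75*159/8 = -11925/8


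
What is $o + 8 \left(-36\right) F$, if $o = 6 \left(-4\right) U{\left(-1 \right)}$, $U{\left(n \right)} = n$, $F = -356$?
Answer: $102552$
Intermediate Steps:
$o = 24$ ($o = 6 \left(-4\right) \left(-1\right) = \left(-24\right) \left(-1\right) = 24$)
$o + 8 \left(-36\right) F = 24 + 8 \left(-36\right) \left(-356\right) = 24 - -102528 = 24 + 102528 = 102552$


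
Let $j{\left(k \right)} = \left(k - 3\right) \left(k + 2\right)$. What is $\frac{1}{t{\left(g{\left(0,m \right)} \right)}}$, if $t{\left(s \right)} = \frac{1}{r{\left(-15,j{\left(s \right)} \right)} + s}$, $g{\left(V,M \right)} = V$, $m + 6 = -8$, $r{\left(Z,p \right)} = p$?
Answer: $-6$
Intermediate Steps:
$j{\left(k \right)} = \left(-3 + k\right) \left(2 + k\right)$
$m = -14$ ($m = -6 - 8 = -14$)
$t{\left(s \right)} = \frac{1}{-6 + s^{2}}$ ($t{\left(s \right)} = \frac{1}{\left(-6 + s^{2} - s\right) + s} = \frac{1}{-6 + s^{2}}$)
$\frac{1}{t{\left(g{\left(0,m \right)} \right)}} = \frac{1}{\frac{1}{-6 + 0^{2}}} = \frac{1}{\frac{1}{-6 + 0}} = \frac{1}{\frac{1}{-6}} = \frac{1}{- \frac{1}{6}} = -6$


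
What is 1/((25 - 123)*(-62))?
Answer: 1/6076 ≈ 0.00016458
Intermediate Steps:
1/((25 - 123)*(-62)) = 1/(-98*(-62)) = 1/6076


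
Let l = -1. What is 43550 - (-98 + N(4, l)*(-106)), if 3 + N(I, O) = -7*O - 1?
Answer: 43966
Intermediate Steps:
N(I, O) = -4 - 7*O (N(I, O) = -3 + (-7*O - 1) = -3 + (-1 - 7*O) = -4 - 7*O)
43550 - (-98 + N(4, l)*(-106)) = 43550 - (-98 + (-4 - 7*(-1))*(-106)) = 43550 - (-98 + (-4 + 7)*(-106)) = 43550 - (-98 + 3*(-106)) = 43550 - (-98 - 318) = 43550 - 1*(-416) = 43550 + 416 = 43966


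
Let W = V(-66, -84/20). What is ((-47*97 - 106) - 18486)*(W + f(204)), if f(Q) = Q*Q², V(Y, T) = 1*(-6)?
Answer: -196544072358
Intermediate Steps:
V(Y, T) = -6
f(Q) = Q³
W = -6
((-47*97 - 106) - 18486)*(W + f(204)) = ((-47*97 - 106) - 18486)*(-6 + 204³) = ((-4559 - 106) - 18486)*(-6 + 8489664) = (-4665 - 18486)*8489658 = -23151*8489658 = -196544072358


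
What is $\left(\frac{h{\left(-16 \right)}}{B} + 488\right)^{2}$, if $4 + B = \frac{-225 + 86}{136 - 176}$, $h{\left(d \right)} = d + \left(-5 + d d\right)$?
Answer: $\frac{719104}{441} \approx 1630.6$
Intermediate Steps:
$h{\left(d \right)} = -5 + d + d^{2}$ ($h{\left(d \right)} = d + \left(-5 + d^{2}\right) = -5 + d + d^{2}$)
$B = - \frac{21}{40}$ ($B = -4 + \frac{-225 + 86}{136 - 176} = -4 - \frac{139}{-40} = -4 - - \frac{139}{40} = -4 + \frac{139}{40} = - \frac{21}{40} \approx -0.525$)
$\left(\frac{h{\left(-16 \right)}}{B} + 488\right)^{2} = \left(\frac{-5 - 16 + \left(-16\right)^{2}}{- \frac{21}{40}} + 488\right)^{2} = \left(\left(-5 - 16 + 256\right) \left(- \frac{40}{21}\right) + 488\right)^{2} = \left(235 \left(- \frac{40}{21}\right) + 488\right)^{2} = \left(- \frac{9400}{21} + 488\right)^{2} = \left(\frac{848}{21}\right)^{2} = \frac{719104}{441}$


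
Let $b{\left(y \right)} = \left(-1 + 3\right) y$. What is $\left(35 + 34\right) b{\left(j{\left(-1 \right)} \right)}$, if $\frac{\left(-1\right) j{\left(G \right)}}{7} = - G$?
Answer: $-966$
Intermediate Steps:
$j{\left(G \right)} = 7 G$ ($j{\left(G \right)} = - 7 \left(- G\right) = 7 G$)
$b{\left(y \right)} = 2 y$
$\left(35 + 34\right) b{\left(j{\left(-1 \right)} \right)} = \left(35 + 34\right) 2 \cdot 7 \left(-1\right) = 69 \cdot 2 \left(-7\right) = 69 \left(-14\right) = -966$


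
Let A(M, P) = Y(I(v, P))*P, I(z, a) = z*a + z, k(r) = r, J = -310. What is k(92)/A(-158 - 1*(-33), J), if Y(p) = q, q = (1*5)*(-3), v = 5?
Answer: 46/2325 ≈ 0.019785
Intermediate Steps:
q = -15 (q = 5*(-3) = -15)
I(z, a) = z + a*z (I(z, a) = a*z + z = z + a*z)
Y(p) = -15
A(M, P) = -15*P
k(92)/A(-158 - 1*(-33), J) = 92/((-15*(-310))) = 92/4650 = 92*(1/4650) = 46/2325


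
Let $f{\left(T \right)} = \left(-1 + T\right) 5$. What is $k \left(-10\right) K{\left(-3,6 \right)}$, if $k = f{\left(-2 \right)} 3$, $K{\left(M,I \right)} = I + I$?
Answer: $5400$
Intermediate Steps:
$f{\left(T \right)} = -5 + 5 T$
$K{\left(M,I \right)} = 2 I$
$k = -45$ ($k = \left(-5 + 5 \left(-2\right)\right) 3 = \left(-5 - 10\right) 3 = \left(-15\right) 3 = -45$)
$k \left(-10\right) K{\left(-3,6 \right)} = \left(-45\right) \left(-10\right) 2 \cdot 6 = 450 \cdot 12 = 5400$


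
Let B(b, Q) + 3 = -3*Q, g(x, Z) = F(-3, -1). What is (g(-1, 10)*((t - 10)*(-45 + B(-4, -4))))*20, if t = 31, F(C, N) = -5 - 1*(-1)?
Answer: 60480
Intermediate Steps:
F(C, N) = -4 (F(C, N) = -5 + 1 = -4)
g(x, Z) = -4
B(b, Q) = -3 - 3*Q
(g(-1, 10)*((t - 10)*(-45 + B(-4, -4))))*20 = -4*(31 - 10)*(-45 + (-3 - 3*(-4)))*20 = -84*(-45 + (-3 + 12))*20 = -84*(-45 + 9)*20 = -84*(-36)*20 = -4*(-756)*20 = 3024*20 = 60480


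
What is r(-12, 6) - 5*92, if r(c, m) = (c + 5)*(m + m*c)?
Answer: 2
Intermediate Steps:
r(c, m) = (5 + c)*(m + c*m)
r(-12, 6) - 5*92 = 6*(5 + (-12)² + 6*(-12)) - 5*92 = 6*(5 + 144 - 72) - 460 = 6*77 - 460 = 462 - 460 = 2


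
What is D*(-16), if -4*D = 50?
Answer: 200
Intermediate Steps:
D = -25/2 (D = -¼*50 = -25/2 ≈ -12.500)
D*(-16) = -25/2*(-16) = 200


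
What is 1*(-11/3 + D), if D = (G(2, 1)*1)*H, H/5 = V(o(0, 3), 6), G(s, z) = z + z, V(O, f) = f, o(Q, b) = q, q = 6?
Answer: 169/3 ≈ 56.333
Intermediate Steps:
o(Q, b) = 6
G(s, z) = 2*z
H = 30 (H = 5*6 = 30)
D = 60 (D = ((2*1)*1)*30 = (2*1)*30 = 2*30 = 60)
1*(-11/3 + D) = 1*(-11/3 + 60) = 1*(169/3) = 169/3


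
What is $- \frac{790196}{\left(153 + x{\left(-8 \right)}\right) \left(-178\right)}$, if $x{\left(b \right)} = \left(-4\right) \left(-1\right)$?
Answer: $\frac{395098}{13973} \approx 28.276$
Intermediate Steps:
$x{\left(b \right)} = 4$
$- \frac{790196}{\left(153 + x{\left(-8 \right)}\right) \left(-178\right)} = - \frac{790196}{\left(153 + 4\right) \left(-178\right)} = - \frac{790196}{157 \left(-178\right)} = - \frac{790196}{-27946} = \left(-790196\right) \left(- \frac{1}{27946}\right) = \frac{395098}{13973}$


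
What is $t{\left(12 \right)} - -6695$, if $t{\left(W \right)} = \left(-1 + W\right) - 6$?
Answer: $6700$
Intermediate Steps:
$t{\left(W \right)} = -7 + W$ ($t{\left(W \right)} = \left(-1 + W\right) - 6 = -7 + W$)
$t{\left(12 \right)} - -6695 = \left(-7 + 12\right) - -6695 = 5 + 6695 = 6700$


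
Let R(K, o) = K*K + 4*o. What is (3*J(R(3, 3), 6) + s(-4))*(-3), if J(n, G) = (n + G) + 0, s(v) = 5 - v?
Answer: -270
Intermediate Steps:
R(K, o) = K² + 4*o
J(n, G) = G + n (J(n, G) = (G + n) + 0 = G + n)
(3*J(R(3, 3), 6) + s(-4))*(-3) = (3*(6 + (3² + 4*3)) + (5 - 1*(-4)))*(-3) = (3*(6 + (9 + 12)) + (5 + 4))*(-3) = (3*(6 + 21) + 9)*(-3) = (3*27 + 9)*(-3) = (81 + 9)*(-3) = 90*(-3) = -270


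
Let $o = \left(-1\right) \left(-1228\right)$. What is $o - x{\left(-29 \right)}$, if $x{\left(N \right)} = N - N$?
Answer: $1228$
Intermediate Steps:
$x{\left(N \right)} = 0$
$o = 1228$
$o - x{\left(-29 \right)} = 1228 - 0 = 1228 + 0 = 1228$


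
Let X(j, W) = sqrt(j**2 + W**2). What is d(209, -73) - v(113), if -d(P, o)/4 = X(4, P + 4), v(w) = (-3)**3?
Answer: 27 - 4*sqrt(45385) ≈ -825.15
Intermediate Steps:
v(w) = -27
X(j, W) = sqrt(W**2 + j**2)
d(P, o) = -4*sqrt(16 + (4 + P)**2) (d(P, o) = -4*sqrt((P + 4)**2 + 4**2) = -4*sqrt((4 + P)**2 + 16) = -4*sqrt(16 + (4 + P)**2))
d(209, -73) - v(113) = -4*sqrt(16 + (4 + 209)**2) - 1*(-27) = -4*sqrt(16 + 213**2) + 27 = -4*sqrt(16 + 45369) + 27 = -4*sqrt(45385) + 27 = 27 - 4*sqrt(45385)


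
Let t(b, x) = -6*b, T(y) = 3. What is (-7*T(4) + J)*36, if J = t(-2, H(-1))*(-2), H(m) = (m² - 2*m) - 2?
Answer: -1620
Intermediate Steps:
H(m) = -2 + m² - 2*m
J = -24 (J = -6*(-2)*(-2) = 12*(-2) = -24)
(-7*T(4) + J)*36 = (-7*3 - 24)*36 = (-21 - 24)*36 = -45*36 = -1620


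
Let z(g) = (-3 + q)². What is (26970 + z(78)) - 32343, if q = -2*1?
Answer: -5348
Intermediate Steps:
q = -2
z(g) = 25 (z(g) = (-3 - 2)² = (-5)² = 25)
(26970 + z(78)) - 32343 = (26970 + 25) - 32343 = 26995 - 32343 = -5348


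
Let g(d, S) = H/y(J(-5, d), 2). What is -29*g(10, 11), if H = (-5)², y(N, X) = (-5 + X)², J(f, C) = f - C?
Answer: -725/9 ≈ -80.556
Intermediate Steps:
H = 25
g(d, S) = 25/9 (g(d, S) = 25/((-5 + 2)²) = 25/((-3)²) = 25/9)
-29*g(10, 11) = -29*25/9 = -725/9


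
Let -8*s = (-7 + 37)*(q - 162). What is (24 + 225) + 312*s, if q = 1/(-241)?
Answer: 45740319/241 ≈ 1.8979e+5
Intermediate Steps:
q = -1/241 ≈ -0.0041494
s = 585645/964 (s = -(-7 + 37)*(-1/241 - 162)/8 = -15*(-39043)/(4*241) = -⅛*(-1171290/241) = 585645/964 ≈ 607.52)
(24 + 225) + 312*s = (24 + 225) + 312*(585645/964) = 249 + 45680310/241 = 45740319/241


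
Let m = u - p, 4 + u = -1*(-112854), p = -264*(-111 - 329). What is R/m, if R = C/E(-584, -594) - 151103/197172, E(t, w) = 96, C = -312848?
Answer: 642701789/652639320 ≈ 0.98477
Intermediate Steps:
p = 116160 (p = -264*(-440) = 116160)
u = 112850 (u = -4 - 1*(-112854) = -4 + 112854 = 112850)
m = -3310 (m = 112850 - 1*116160 = 112850 - 116160 = -3310)
R = -642701789/197172 (R = -312848/96 - 151103/197172 = -312848*1/96 - 151103*1/197172 = -19553/6 - 151103/197172 = -642701789/197172 ≈ -3259.6)
R/m = -642701789/197172/(-3310) = -642701789/197172*(-1/3310) = 642701789/652639320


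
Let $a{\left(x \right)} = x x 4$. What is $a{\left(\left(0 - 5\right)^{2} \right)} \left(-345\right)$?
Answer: $-862500$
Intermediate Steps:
$a{\left(x \right)} = 4 x^{2}$ ($a{\left(x \right)} = x^{2} \cdot 4 = 4 x^{2}$)
$a{\left(\left(0 - 5\right)^{2} \right)} \left(-345\right) = 4 \left(\left(0 - 5\right)^{2}\right)^{2} \left(-345\right) = 4 \left(\left(-5\right)^{2}\right)^{2} \left(-345\right) = 4 \cdot 25^{2} \left(-345\right) = 4 \cdot 625 \left(-345\right) = 2500 \left(-345\right) = -862500$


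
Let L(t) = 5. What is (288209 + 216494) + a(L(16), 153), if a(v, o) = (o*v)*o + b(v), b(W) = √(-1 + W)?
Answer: 621750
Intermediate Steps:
a(v, o) = √(-1 + v) + v*o² (a(v, o) = (o*v)*o + √(-1 + v) = v*o² + √(-1 + v) = √(-1 + v) + v*o²)
(288209 + 216494) + a(L(16), 153) = (288209 + 216494) + (√(-1 + 5) + 5*153²) = 504703 + (√4 + 5*23409) = 504703 + (2 + 117045) = 504703 + 117047 = 621750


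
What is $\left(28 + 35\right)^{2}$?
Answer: $3969$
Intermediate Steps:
$\left(28 + 35\right)^{2} = 63^{2} = 3969$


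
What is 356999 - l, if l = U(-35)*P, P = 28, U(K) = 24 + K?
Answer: 357307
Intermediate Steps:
l = -308 (l = (24 - 35)*28 = -11*28 = -308)
356999 - l = 356999 - 1*(-308) = 356999 + 308 = 357307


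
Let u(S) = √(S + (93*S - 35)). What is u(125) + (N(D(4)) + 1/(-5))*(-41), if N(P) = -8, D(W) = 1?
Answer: 1681/5 + √11715 ≈ 444.44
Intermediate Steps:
u(S) = √(-35 + 94*S) (u(S) = √(S + (-35 + 93*S)) = √(-35 + 94*S))
u(125) + (N(D(4)) + 1/(-5))*(-41) = √(-35 + 94*125) + (-8 + 1/(-5))*(-41) = √(-35 + 11750) + (-8 - ⅕)*(-41) = √11715 - 41/5*(-41) = √11715 + 1681/5 = 1681/5 + √11715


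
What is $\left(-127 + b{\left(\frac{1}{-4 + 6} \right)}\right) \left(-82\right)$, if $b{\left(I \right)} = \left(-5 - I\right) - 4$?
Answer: $11193$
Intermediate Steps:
$b{\left(I \right)} = -9 - I$
$\left(-127 + b{\left(\frac{1}{-4 + 6} \right)}\right) \left(-82\right) = \left(-127 - \left(9 + \frac{1}{-4 + 6}\right)\right) \left(-82\right) = \left(-127 - \frac{19}{2}\right) \left(-82\right) = \left(- \frac{273}{2}\right) \left(-82\right) = 11193$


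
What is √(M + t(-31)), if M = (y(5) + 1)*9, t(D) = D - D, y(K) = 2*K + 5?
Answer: 12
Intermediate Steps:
y(K) = 5 + 2*K
t(D) = 0
M = 144 (M = ((5 + 2*5) + 1)*9 = ((5 + 10) + 1)*9 = (15 + 1)*9 = 16*9 = 144)
√(M + t(-31)) = √(144 + 0) = √144 = 12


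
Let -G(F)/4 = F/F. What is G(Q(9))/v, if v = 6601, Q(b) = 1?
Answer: -4/6601 ≈ -0.00060597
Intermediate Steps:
G(F) = -4 (G(F) = -4*F/F = -4*1 = -4)
G(Q(9))/v = -4/6601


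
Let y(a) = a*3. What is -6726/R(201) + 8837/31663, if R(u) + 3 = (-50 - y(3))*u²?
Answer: 3546231072/12578981651 ≈ 0.28192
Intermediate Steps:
y(a) = 3*a
R(u) = -3 - 59*u² (R(u) = -3 + (-50 - 3*3)*u² = -3 + (-50 - 1*9)*u² = -3 + (-50 - 9)*u² = -3 - 59*u²)
-6726/R(201) + 8837/31663 = -6726/(-3 - 59*201²) + 8837/31663 = -6726/(-3 - 59*40401) + 8837*(1/31663) = -6726/(-3 - 2383659) + 8837/31663 = -6726/(-2383662) + 8837/31663 = -6726*(-1/2383662) + 8837/31663 = 1121/397277 + 8837/31663 = 3546231072/12578981651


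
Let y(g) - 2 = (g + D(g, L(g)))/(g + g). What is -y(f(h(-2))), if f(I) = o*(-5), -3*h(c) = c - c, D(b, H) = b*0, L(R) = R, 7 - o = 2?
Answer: -5/2 ≈ -2.5000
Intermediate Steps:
o = 5 (o = 7 - 1*2 = 7 - 2 = 5)
D(b, H) = 0
h(c) = 0 (h(c) = -(c - c)/3 = -1/3*0 = 0)
f(I) = -25 (f(I) = 5*(-5) = -25)
y(g) = 5/2 (y(g) = 2 + (g + 0)/(g + g) = 2 + g/((2*g)) = 2 + g*(1/(2*g)) = 2 + 1/2 = 5/2)
-y(f(h(-2))) = -1*5/2 = -5/2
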